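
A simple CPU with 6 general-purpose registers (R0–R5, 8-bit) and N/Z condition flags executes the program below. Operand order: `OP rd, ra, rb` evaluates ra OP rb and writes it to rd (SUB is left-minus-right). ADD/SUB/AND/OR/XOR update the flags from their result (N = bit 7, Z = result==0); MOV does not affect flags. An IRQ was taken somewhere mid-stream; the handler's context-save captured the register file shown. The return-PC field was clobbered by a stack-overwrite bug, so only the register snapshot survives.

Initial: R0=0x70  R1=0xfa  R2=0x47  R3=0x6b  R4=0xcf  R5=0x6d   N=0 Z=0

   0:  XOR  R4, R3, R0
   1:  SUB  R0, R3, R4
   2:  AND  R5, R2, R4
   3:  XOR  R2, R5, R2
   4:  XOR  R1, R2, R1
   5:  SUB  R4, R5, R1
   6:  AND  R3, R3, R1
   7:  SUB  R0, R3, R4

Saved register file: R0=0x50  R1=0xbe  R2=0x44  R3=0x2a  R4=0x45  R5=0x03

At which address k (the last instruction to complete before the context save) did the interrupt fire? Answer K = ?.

K = 6

after  0: R0=0x70 R1=0xfa R2=0x47 R3=0x6b R4=0x1b R5=0x6d  N=0 Z=0
after  1: R0=0x50 R1=0xfa R2=0x47 R3=0x6b R4=0x1b R5=0x6d  N=0 Z=0
after  2: R0=0x50 R1=0xfa R2=0x47 R3=0x6b R4=0x1b R5=0x03  N=0 Z=0
after  3: R0=0x50 R1=0xfa R2=0x44 R3=0x6b R4=0x1b R5=0x03  N=0 Z=0
after  4: R0=0x50 R1=0xbe R2=0x44 R3=0x6b R4=0x1b R5=0x03  N=1 Z=0
after  5: R0=0x50 R1=0xbe R2=0x44 R3=0x6b R4=0x45 R5=0x03  N=0 Z=0
after  6: R0=0x50 R1=0xbe R2=0x44 R3=0x2a R4=0x45 R5=0x03  N=0 Z=0
-- IRQ taken; context saved, return-PC = 7 --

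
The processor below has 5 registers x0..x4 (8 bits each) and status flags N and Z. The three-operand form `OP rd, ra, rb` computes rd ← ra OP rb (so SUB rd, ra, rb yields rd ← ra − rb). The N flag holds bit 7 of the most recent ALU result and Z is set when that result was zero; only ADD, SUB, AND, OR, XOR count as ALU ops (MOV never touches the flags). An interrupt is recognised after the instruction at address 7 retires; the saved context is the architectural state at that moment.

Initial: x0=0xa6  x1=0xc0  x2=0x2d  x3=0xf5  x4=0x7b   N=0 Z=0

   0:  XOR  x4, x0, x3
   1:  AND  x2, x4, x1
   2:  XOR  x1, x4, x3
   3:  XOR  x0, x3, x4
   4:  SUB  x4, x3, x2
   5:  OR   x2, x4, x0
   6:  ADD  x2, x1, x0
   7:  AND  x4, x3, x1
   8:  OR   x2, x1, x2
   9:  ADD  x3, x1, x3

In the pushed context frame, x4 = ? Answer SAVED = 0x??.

after  0: x0=0xa6 x1=0xc0 x2=0x2d x3=0xf5 x4=0x53  N=0 Z=0
after  1: x0=0xa6 x1=0xc0 x2=0x40 x3=0xf5 x4=0x53  N=0 Z=0
after  2: x0=0xa6 x1=0xa6 x2=0x40 x3=0xf5 x4=0x53  N=1 Z=0
after  3: x0=0xa6 x1=0xa6 x2=0x40 x3=0xf5 x4=0x53  N=1 Z=0
after  4: x0=0xa6 x1=0xa6 x2=0x40 x3=0xf5 x4=0xb5  N=1 Z=0
after  5: x0=0xa6 x1=0xa6 x2=0xb7 x3=0xf5 x4=0xb5  N=1 Z=0
after  6: x0=0xa6 x1=0xa6 x2=0x4c x3=0xf5 x4=0xb5  N=0 Z=0
after  7: x0=0xa6 x1=0xa6 x2=0x4c x3=0xf5 x4=0xa4  N=1 Z=0
-- IRQ taken; context saved, return-PC = 8 --

SAVED = 0xa4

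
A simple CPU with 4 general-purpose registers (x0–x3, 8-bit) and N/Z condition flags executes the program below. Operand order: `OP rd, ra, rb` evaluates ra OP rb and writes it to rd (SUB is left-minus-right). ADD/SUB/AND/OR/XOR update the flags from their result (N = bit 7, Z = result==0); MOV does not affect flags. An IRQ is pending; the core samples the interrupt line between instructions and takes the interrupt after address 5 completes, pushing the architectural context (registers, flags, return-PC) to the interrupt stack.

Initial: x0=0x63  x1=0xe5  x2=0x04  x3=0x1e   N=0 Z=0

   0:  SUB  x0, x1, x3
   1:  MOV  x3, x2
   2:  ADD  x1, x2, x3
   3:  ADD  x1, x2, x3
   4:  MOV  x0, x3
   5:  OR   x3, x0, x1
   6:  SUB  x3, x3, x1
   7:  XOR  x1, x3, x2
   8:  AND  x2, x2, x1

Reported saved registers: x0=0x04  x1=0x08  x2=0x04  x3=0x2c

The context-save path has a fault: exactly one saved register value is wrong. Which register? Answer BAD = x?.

BAD = x3

after  0: x0=0xc7 x1=0xe5 x2=0x04 x3=0x1e  N=1 Z=0
after  1: x0=0xc7 x1=0xe5 x2=0x04 x3=0x04  N=1 Z=0
after  2: x0=0xc7 x1=0x08 x2=0x04 x3=0x04  N=0 Z=0
after  3: x0=0xc7 x1=0x08 x2=0x04 x3=0x04  N=0 Z=0
after  4: x0=0x04 x1=0x08 x2=0x04 x3=0x04  N=0 Z=0
after  5: x0=0x04 x1=0x08 x2=0x04 x3=0x0c  N=0 Z=0
-- IRQ taken; context saved, return-PC = 6 --
mismatch: x3: reported 0x2c vs actual 0x0c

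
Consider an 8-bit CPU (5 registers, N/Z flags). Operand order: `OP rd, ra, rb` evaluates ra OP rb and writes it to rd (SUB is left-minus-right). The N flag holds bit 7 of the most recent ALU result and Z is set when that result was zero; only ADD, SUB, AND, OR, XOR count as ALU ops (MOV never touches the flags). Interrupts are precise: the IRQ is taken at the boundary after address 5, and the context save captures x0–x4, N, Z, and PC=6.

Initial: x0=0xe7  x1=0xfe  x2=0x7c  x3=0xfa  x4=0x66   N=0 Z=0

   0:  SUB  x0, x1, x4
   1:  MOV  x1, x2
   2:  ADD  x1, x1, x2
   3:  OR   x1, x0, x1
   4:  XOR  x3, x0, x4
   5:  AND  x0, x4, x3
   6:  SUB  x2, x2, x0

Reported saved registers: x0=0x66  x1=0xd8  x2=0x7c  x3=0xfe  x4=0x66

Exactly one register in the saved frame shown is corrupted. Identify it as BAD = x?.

after  0: x0=0x98 x1=0xfe x2=0x7c x3=0xfa x4=0x66  N=1 Z=0
after  1: x0=0x98 x1=0x7c x2=0x7c x3=0xfa x4=0x66  N=1 Z=0
after  2: x0=0x98 x1=0xf8 x2=0x7c x3=0xfa x4=0x66  N=1 Z=0
after  3: x0=0x98 x1=0xf8 x2=0x7c x3=0xfa x4=0x66  N=1 Z=0
after  4: x0=0x98 x1=0xf8 x2=0x7c x3=0xfe x4=0x66  N=1 Z=0
after  5: x0=0x66 x1=0xf8 x2=0x7c x3=0xfe x4=0x66  N=0 Z=0
-- IRQ taken; context saved, return-PC = 6 --
mismatch: x1: reported 0xd8 vs actual 0xf8

BAD = x1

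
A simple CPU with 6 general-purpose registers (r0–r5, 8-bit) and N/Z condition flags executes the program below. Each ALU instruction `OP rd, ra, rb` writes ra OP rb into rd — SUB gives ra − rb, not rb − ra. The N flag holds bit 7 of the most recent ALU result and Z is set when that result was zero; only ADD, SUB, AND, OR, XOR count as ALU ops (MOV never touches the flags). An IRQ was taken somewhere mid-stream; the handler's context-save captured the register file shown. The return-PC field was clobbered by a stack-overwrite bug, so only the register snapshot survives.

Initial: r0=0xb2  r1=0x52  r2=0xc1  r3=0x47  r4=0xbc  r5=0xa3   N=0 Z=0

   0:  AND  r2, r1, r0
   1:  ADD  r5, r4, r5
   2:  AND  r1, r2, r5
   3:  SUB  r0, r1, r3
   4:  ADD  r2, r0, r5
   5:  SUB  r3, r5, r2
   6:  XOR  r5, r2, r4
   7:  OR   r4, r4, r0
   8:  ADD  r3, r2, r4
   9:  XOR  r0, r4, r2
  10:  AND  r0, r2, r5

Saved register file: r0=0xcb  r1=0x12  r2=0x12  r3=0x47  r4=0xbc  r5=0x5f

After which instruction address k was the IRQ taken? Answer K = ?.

K = 3

after  0: r0=0xb2 r1=0x52 r2=0x12 r3=0x47 r4=0xbc r5=0xa3  N=0 Z=0
after  1: r0=0xb2 r1=0x52 r2=0x12 r3=0x47 r4=0xbc r5=0x5f  N=0 Z=0
after  2: r0=0xb2 r1=0x12 r2=0x12 r3=0x47 r4=0xbc r5=0x5f  N=0 Z=0
after  3: r0=0xcb r1=0x12 r2=0x12 r3=0x47 r4=0xbc r5=0x5f  N=1 Z=0
-- IRQ taken; context saved, return-PC = 4 --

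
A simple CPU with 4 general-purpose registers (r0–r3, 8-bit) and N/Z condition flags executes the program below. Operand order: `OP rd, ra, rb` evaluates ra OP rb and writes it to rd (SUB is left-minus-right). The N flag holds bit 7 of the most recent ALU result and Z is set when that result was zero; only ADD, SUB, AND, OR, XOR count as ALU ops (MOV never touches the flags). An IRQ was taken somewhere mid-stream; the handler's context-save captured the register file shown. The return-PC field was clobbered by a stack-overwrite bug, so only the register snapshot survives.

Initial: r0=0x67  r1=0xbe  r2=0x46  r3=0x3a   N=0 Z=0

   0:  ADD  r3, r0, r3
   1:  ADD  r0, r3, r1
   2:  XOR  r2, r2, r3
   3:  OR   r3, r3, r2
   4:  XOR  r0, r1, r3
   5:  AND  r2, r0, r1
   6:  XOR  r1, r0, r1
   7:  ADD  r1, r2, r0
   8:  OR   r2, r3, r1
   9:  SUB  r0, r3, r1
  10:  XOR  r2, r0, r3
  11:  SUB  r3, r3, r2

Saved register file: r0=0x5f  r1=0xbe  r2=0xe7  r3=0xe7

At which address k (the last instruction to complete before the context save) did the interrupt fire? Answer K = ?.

K = 3

after  0: r0=0x67 r1=0xbe r2=0x46 r3=0xa1  N=1 Z=0
after  1: r0=0x5f r1=0xbe r2=0x46 r3=0xa1  N=0 Z=0
after  2: r0=0x5f r1=0xbe r2=0xe7 r3=0xa1  N=1 Z=0
after  3: r0=0x5f r1=0xbe r2=0xe7 r3=0xe7  N=1 Z=0
-- IRQ taken; context saved, return-PC = 4 --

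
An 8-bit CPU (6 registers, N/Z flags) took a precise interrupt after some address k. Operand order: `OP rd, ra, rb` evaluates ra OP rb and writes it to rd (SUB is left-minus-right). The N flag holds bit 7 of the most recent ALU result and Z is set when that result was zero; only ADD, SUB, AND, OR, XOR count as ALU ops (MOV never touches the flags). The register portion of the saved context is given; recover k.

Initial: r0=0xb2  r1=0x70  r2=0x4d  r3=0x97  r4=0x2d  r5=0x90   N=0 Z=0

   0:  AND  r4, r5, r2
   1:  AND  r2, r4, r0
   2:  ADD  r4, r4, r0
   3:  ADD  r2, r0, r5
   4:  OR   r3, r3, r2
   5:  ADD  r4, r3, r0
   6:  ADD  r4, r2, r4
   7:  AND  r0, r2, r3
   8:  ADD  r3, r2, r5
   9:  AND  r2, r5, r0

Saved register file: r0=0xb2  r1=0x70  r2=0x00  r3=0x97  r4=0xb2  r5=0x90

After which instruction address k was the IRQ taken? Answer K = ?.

after  0: r0=0xb2 r1=0x70 r2=0x4d r3=0x97 r4=0x00 r5=0x90  N=0 Z=1
after  1: r0=0xb2 r1=0x70 r2=0x00 r3=0x97 r4=0x00 r5=0x90  N=0 Z=1
after  2: r0=0xb2 r1=0x70 r2=0x00 r3=0x97 r4=0xb2 r5=0x90  N=1 Z=0
-- IRQ taken; context saved, return-PC = 3 --

K = 2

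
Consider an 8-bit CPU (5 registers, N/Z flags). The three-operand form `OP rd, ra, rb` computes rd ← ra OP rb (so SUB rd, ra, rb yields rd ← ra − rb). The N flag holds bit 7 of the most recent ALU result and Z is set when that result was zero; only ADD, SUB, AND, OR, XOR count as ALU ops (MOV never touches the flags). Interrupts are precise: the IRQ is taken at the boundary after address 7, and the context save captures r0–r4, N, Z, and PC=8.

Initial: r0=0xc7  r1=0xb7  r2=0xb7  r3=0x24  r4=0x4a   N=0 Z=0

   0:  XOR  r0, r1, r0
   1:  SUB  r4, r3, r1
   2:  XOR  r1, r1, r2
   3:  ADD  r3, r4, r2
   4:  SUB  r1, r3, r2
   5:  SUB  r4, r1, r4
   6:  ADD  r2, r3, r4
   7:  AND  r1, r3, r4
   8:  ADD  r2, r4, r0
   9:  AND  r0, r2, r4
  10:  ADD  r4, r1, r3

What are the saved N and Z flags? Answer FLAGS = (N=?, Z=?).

after  0: r0=0x70 r1=0xb7 r2=0xb7 r3=0x24 r4=0x4a  N=0 Z=0
after  1: r0=0x70 r1=0xb7 r2=0xb7 r3=0x24 r4=0x6d  N=0 Z=0
after  2: r0=0x70 r1=0x00 r2=0xb7 r3=0x24 r4=0x6d  N=0 Z=1
after  3: r0=0x70 r1=0x00 r2=0xb7 r3=0x24 r4=0x6d  N=0 Z=0
after  4: r0=0x70 r1=0x6d r2=0xb7 r3=0x24 r4=0x6d  N=0 Z=0
after  5: r0=0x70 r1=0x6d r2=0xb7 r3=0x24 r4=0x00  N=0 Z=1
after  6: r0=0x70 r1=0x6d r2=0x24 r3=0x24 r4=0x00  N=0 Z=0
after  7: r0=0x70 r1=0x00 r2=0x24 r3=0x24 r4=0x00  N=0 Z=1
-- IRQ taken; context saved, return-PC = 8 --

FLAGS = (N=0, Z=1)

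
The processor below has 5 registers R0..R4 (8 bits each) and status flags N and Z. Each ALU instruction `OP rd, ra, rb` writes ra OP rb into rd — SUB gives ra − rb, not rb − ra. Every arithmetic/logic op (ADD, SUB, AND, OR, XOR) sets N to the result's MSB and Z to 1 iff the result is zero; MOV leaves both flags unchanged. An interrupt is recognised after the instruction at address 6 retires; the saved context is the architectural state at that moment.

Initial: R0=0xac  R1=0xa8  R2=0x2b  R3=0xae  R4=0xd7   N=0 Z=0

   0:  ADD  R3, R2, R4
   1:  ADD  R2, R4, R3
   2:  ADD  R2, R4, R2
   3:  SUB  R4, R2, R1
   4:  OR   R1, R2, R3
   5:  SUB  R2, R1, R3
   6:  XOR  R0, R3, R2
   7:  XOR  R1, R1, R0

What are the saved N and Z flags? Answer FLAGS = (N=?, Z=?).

FLAGS = (N=1, Z=0)

after  0: R0=0xac R1=0xa8 R2=0x2b R3=0x02 R4=0xd7  N=0 Z=0
after  1: R0=0xac R1=0xa8 R2=0xd9 R3=0x02 R4=0xd7  N=1 Z=0
after  2: R0=0xac R1=0xa8 R2=0xb0 R3=0x02 R4=0xd7  N=1 Z=0
after  3: R0=0xac R1=0xa8 R2=0xb0 R3=0x02 R4=0x08  N=0 Z=0
after  4: R0=0xac R1=0xb2 R2=0xb0 R3=0x02 R4=0x08  N=1 Z=0
after  5: R0=0xac R1=0xb2 R2=0xb0 R3=0x02 R4=0x08  N=1 Z=0
after  6: R0=0xb2 R1=0xb2 R2=0xb0 R3=0x02 R4=0x08  N=1 Z=0
-- IRQ taken; context saved, return-PC = 7 --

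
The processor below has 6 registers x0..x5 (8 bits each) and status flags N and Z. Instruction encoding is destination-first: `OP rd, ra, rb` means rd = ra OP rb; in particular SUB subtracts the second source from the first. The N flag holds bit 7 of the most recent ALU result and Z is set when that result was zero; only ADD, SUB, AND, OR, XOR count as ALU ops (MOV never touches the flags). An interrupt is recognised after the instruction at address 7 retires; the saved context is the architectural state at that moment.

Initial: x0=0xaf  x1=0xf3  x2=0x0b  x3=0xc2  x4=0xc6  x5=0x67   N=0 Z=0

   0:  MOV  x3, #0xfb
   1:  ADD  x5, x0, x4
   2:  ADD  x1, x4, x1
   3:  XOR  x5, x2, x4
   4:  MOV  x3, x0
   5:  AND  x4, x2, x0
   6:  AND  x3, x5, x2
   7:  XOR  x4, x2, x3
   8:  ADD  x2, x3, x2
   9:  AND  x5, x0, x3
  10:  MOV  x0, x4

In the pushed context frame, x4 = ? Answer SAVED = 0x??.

after  0: x0=0xaf x1=0xf3 x2=0x0b x3=0xfb x4=0xc6 x5=0x67  N=0 Z=0
after  1: x0=0xaf x1=0xf3 x2=0x0b x3=0xfb x4=0xc6 x5=0x75  N=0 Z=0
after  2: x0=0xaf x1=0xb9 x2=0x0b x3=0xfb x4=0xc6 x5=0x75  N=1 Z=0
after  3: x0=0xaf x1=0xb9 x2=0x0b x3=0xfb x4=0xc6 x5=0xcd  N=1 Z=0
after  4: x0=0xaf x1=0xb9 x2=0x0b x3=0xaf x4=0xc6 x5=0xcd  N=1 Z=0
after  5: x0=0xaf x1=0xb9 x2=0x0b x3=0xaf x4=0x0b x5=0xcd  N=0 Z=0
after  6: x0=0xaf x1=0xb9 x2=0x0b x3=0x09 x4=0x0b x5=0xcd  N=0 Z=0
after  7: x0=0xaf x1=0xb9 x2=0x0b x3=0x09 x4=0x02 x5=0xcd  N=0 Z=0
-- IRQ taken; context saved, return-PC = 8 --

SAVED = 0x02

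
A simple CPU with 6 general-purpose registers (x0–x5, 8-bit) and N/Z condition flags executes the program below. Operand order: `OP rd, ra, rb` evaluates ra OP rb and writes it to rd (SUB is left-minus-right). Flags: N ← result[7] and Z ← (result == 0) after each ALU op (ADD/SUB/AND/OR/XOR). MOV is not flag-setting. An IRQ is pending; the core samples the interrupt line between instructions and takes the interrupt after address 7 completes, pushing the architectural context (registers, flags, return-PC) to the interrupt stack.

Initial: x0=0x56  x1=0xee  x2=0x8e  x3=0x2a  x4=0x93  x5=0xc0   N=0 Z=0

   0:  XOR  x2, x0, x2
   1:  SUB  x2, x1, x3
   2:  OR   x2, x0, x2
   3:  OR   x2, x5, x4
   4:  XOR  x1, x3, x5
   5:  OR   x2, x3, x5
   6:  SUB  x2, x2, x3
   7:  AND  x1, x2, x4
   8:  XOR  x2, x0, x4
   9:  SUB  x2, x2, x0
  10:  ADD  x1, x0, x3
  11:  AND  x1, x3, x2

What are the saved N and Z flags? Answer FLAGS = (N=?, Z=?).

after  0: x0=0x56 x1=0xee x2=0xd8 x3=0x2a x4=0x93 x5=0xc0  N=1 Z=0
after  1: x0=0x56 x1=0xee x2=0xc4 x3=0x2a x4=0x93 x5=0xc0  N=1 Z=0
after  2: x0=0x56 x1=0xee x2=0xd6 x3=0x2a x4=0x93 x5=0xc0  N=1 Z=0
after  3: x0=0x56 x1=0xee x2=0xd3 x3=0x2a x4=0x93 x5=0xc0  N=1 Z=0
after  4: x0=0x56 x1=0xea x2=0xd3 x3=0x2a x4=0x93 x5=0xc0  N=1 Z=0
after  5: x0=0x56 x1=0xea x2=0xea x3=0x2a x4=0x93 x5=0xc0  N=1 Z=0
after  6: x0=0x56 x1=0xea x2=0xc0 x3=0x2a x4=0x93 x5=0xc0  N=1 Z=0
after  7: x0=0x56 x1=0x80 x2=0xc0 x3=0x2a x4=0x93 x5=0xc0  N=1 Z=0
-- IRQ taken; context saved, return-PC = 8 --

FLAGS = (N=1, Z=0)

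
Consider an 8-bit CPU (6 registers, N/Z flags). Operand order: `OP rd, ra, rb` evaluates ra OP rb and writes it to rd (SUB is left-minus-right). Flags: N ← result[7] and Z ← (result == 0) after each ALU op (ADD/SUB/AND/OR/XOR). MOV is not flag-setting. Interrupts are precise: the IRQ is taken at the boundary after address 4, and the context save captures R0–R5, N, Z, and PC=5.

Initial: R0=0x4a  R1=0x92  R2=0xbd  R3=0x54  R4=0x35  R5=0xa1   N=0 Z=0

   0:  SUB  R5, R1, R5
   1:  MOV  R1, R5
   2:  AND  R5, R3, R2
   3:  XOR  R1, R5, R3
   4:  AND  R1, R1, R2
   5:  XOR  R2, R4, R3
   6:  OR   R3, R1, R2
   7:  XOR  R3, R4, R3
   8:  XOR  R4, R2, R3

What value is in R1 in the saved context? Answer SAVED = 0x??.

after  0: R0=0x4a R1=0x92 R2=0xbd R3=0x54 R4=0x35 R5=0xf1  N=1 Z=0
after  1: R0=0x4a R1=0xf1 R2=0xbd R3=0x54 R4=0x35 R5=0xf1  N=1 Z=0
after  2: R0=0x4a R1=0xf1 R2=0xbd R3=0x54 R4=0x35 R5=0x14  N=0 Z=0
after  3: R0=0x4a R1=0x40 R2=0xbd R3=0x54 R4=0x35 R5=0x14  N=0 Z=0
after  4: R0=0x4a R1=0x00 R2=0xbd R3=0x54 R4=0x35 R5=0x14  N=0 Z=1
-- IRQ taken; context saved, return-PC = 5 --

SAVED = 0x00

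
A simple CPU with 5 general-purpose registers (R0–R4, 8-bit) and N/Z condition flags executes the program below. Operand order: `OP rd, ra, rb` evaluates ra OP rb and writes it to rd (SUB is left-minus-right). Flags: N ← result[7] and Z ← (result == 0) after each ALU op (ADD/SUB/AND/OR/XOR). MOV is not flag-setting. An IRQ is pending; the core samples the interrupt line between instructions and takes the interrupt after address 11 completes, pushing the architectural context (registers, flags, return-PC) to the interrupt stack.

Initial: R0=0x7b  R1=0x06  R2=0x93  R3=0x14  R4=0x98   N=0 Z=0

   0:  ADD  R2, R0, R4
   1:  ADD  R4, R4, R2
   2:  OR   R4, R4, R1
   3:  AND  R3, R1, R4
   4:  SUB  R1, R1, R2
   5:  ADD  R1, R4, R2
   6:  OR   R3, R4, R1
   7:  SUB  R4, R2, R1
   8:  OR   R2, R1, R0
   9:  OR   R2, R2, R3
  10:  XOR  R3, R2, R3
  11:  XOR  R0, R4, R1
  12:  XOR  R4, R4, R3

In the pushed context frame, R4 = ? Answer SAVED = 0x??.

SAVED = 0x51

after  0: R0=0x7b R1=0x06 R2=0x13 R3=0x14 R4=0x98  N=0 Z=0
after  1: R0=0x7b R1=0x06 R2=0x13 R3=0x14 R4=0xab  N=1 Z=0
after  2: R0=0x7b R1=0x06 R2=0x13 R3=0x14 R4=0xaf  N=1 Z=0
after  3: R0=0x7b R1=0x06 R2=0x13 R3=0x06 R4=0xaf  N=0 Z=0
after  4: R0=0x7b R1=0xf3 R2=0x13 R3=0x06 R4=0xaf  N=1 Z=0
after  5: R0=0x7b R1=0xc2 R2=0x13 R3=0x06 R4=0xaf  N=1 Z=0
after  6: R0=0x7b R1=0xc2 R2=0x13 R3=0xef R4=0xaf  N=1 Z=0
after  7: R0=0x7b R1=0xc2 R2=0x13 R3=0xef R4=0x51  N=0 Z=0
after  8: R0=0x7b R1=0xc2 R2=0xfb R3=0xef R4=0x51  N=1 Z=0
after  9: R0=0x7b R1=0xc2 R2=0xff R3=0xef R4=0x51  N=1 Z=0
after 10: R0=0x7b R1=0xc2 R2=0xff R3=0x10 R4=0x51  N=0 Z=0
after 11: R0=0x93 R1=0xc2 R2=0xff R3=0x10 R4=0x51  N=1 Z=0
-- IRQ taken; context saved, return-PC = 12 --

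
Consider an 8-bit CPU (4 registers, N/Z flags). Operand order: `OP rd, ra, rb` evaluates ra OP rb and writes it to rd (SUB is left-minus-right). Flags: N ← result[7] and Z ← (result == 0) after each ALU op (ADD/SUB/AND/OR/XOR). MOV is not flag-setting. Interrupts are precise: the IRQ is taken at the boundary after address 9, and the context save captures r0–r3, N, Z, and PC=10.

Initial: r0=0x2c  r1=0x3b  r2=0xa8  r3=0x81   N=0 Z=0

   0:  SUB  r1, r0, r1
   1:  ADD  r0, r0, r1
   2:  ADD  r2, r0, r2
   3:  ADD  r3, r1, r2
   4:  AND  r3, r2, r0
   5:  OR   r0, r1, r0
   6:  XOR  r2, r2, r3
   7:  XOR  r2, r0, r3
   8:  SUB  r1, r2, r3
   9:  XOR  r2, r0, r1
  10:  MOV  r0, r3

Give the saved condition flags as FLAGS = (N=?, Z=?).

FLAGS = (N=0, Z=0)

after  0: r0=0x2c r1=0xf1 r2=0xa8 r3=0x81  N=1 Z=0
after  1: r0=0x1d r1=0xf1 r2=0xa8 r3=0x81  N=0 Z=0
after  2: r0=0x1d r1=0xf1 r2=0xc5 r3=0x81  N=1 Z=0
after  3: r0=0x1d r1=0xf1 r2=0xc5 r3=0xb6  N=1 Z=0
after  4: r0=0x1d r1=0xf1 r2=0xc5 r3=0x05  N=0 Z=0
after  5: r0=0xfd r1=0xf1 r2=0xc5 r3=0x05  N=1 Z=0
after  6: r0=0xfd r1=0xf1 r2=0xc0 r3=0x05  N=1 Z=0
after  7: r0=0xfd r1=0xf1 r2=0xf8 r3=0x05  N=1 Z=0
after  8: r0=0xfd r1=0xf3 r2=0xf8 r3=0x05  N=1 Z=0
after  9: r0=0xfd r1=0xf3 r2=0x0e r3=0x05  N=0 Z=0
-- IRQ taken; context saved, return-PC = 10 --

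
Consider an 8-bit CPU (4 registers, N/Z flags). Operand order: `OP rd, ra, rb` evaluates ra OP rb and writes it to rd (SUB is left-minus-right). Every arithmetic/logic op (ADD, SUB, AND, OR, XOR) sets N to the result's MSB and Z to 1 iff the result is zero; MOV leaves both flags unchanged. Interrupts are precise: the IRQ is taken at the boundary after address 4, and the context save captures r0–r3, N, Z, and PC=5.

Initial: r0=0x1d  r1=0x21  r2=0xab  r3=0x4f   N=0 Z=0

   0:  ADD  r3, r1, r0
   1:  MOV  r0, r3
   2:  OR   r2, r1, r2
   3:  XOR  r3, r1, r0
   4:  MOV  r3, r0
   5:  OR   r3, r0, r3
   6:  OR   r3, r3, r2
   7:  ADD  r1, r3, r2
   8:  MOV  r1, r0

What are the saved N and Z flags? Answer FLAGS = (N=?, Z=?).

after  0: r0=0x1d r1=0x21 r2=0xab r3=0x3e  N=0 Z=0
after  1: r0=0x3e r1=0x21 r2=0xab r3=0x3e  N=0 Z=0
after  2: r0=0x3e r1=0x21 r2=0xab r3=0x3e  N=1 Z=0
after  3: r0=0x3e r1=0x21 r2=0xab r3=0x1f  N=0 Z=0
after  4: r0=0x3e r1=0x21 r2=0xab r3=0x3e  N=0 Z=0
-- IRQ taken; context saved, return-PC = 5 --

FLAGS = (N=0, Z=0)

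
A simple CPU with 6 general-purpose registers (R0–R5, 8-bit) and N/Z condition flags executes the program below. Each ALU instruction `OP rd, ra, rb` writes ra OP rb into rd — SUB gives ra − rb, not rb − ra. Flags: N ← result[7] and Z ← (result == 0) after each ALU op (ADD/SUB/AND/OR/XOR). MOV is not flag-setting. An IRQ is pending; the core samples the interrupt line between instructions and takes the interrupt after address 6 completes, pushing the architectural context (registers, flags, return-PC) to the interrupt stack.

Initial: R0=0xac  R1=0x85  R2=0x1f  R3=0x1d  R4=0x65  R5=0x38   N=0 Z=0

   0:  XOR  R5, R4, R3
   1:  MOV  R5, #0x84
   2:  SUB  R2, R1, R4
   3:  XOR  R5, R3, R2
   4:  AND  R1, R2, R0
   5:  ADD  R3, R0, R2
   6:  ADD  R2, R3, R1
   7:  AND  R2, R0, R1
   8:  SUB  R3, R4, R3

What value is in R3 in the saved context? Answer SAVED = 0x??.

after  0: R0=0xac R1=0x85 R2=0x1f R3=0x1d R4=0x65 R5=0x78  N=0 Z=0
after  1: R0=0xac R1=0x85 R2=0x1f R3=0x1d R4=0x65 R5=0x84  N=0 Z=0
after  2: R0=0xac R1=0x85 R2=0x20 R3=0x1d R4=0x65 R5=0x84  N=0 Z=0
after  3: R0=0xac R1=0x85 R2=0x20 R3=0x1d R4=0x65 R5=0x3d  N=0 Z=0
after  4: R0=0xac R1=0x20 R2=0x20 R3=0x1d R4=0x65 R5=0x3d  N=0 Z=0
after  5: R0=0xac R1=0x20 R2=0x20 R3=0xcc R4=0x65 R5=0x3d  N=1 Z=0
after  6: R0=0xac R1=0x20 R2=0xec R3=0xcc R4=0x65 R5=0x3d  N=1 Z=0
-- IRQ taken; context saved, return-PC = 7 --

SAVED = 0xcc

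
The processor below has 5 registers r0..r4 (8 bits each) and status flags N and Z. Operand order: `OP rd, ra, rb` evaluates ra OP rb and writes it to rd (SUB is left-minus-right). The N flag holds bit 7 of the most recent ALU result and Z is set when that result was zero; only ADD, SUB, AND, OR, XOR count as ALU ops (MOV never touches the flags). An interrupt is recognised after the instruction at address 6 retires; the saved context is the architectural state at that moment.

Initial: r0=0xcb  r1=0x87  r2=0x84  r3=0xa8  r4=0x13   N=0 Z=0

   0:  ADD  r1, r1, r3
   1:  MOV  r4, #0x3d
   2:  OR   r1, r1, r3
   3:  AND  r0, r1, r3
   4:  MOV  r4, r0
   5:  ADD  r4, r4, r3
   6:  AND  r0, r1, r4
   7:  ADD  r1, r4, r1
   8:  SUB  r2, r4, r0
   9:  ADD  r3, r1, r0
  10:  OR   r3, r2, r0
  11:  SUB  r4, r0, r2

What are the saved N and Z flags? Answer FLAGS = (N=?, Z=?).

after  0: r0=0xcb r1=0x2f r2=0x84 r3=0xa8 r4=0x13  N=0 Z=0
after  1: r0=0xcb r1=0x2f r2=0x84 r3=0xa8 r4=0x3d  N=0 Z=0
after  2: r0=0xcb r1=0xaf r2=0x84 r3=0xa8 r4=0x3d  N=1 Z=0
after  3: r0=0xa8 r1=0xaf r2=0x84 r3=0xa8 r4=0x3d  N=1 Z=0
after  4: r0=0xa8 r1=0xaf r2=0x84 r3=0xa8 r4=0xa8  N=1 Z=0
after  5: r0=0xa8 r1=0xaf r2=0x84 r3=0xa8 r4=0x50  N=0 Z=0
after  6: r0=0x00 r1=0xaf r2=0x84 r3=0xa8 r4=0x50  N=0 Z=1
-- IRQ taken; context saved, return-PC = 7 --

FLAGS = (N=0, Z=1)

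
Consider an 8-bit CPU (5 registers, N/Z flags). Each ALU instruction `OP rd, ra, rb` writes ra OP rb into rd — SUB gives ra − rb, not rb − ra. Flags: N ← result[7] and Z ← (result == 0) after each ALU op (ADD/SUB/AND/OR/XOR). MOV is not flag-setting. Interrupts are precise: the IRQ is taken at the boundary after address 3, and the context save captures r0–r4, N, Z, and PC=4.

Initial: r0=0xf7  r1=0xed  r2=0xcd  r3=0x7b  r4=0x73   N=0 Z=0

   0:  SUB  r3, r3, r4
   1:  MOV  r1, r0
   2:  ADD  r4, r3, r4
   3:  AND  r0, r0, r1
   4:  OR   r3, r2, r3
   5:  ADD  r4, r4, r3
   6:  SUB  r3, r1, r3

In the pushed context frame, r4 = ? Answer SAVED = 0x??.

after  0: r0=0xf7 r1=0xed r2=0xcd r3=0x08 r4=0x73  N=0 Z=0
after  1: r0=0xf7 r1=0xf7 r2=0xcd r3=0x08 r4=0x73  N=0 Z=0
after  2: r0=0xf7 r1=0xf7 r2=0xcd r3=0x08 r4=0x7b  N=0 Z=0
after  3: r0=0xf7 r1=0xf7 r2=0xcd r3=0x08 r4=0x7b  N=1 Z=0
-- IRQ taken; context saved, return-PC = 4 --

SAVED = 0x7b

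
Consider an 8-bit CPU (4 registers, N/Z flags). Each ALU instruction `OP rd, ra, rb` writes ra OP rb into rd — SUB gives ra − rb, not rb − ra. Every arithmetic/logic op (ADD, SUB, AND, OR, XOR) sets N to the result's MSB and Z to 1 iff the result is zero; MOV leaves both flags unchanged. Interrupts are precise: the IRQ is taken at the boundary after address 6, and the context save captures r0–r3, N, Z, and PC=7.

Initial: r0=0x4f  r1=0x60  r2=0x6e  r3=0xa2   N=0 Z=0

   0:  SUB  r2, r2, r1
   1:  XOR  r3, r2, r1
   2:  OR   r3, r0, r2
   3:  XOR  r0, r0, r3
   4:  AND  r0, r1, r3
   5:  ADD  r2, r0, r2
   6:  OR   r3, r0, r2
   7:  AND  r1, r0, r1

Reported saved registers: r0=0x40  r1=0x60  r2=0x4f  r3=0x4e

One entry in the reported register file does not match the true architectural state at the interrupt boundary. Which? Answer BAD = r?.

after  0: r0=0x4f r1=0x60 r2=0x0e r3=0xa2  N=0 Z=0
after  1: r0=0x4f r1=0x60 r2=0x0e r3=0x6e  N=0 Z=0
after  2: r0=0x4f r1=0x60 r2=0x0e r3=0x4f  N=0 Z=0
after  3: r0=0x00 r1=0x60 r2=0x0e r3=0x4f  N=0 Z=1
after  4: r0=0x40 r1=0x60 r2=0x0e r3=0x4f  N=0 Z=0
after  5: r0=0x40 r1=0x60 r2=0x4e r3=0x4f  N=0 Z=0
after  6: r0=0x40 r1=0x60 r2=0x4e r3=0x4e  N=0 Z=0
-- IRQ taken; context saved, return-PC = 7 --
mismatch: r2: reported 0x4f vs actual 0x4e

BAD = r2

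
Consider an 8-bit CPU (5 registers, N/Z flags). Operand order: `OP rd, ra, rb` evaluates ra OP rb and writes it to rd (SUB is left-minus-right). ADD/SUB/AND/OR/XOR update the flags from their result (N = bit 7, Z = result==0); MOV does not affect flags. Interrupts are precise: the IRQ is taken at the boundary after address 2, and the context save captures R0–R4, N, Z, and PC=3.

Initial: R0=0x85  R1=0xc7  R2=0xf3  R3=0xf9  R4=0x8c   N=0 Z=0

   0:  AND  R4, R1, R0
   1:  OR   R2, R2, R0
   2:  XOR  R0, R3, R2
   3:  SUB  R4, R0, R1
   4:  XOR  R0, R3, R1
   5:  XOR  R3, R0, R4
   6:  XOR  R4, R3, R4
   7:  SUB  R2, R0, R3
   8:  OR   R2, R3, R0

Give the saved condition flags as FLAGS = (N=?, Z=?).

FLAGS = (N=0, Z=0)

after  0: R0=0x85 R1=0xc7 R2=0xf3 R3=0xf9 R4=0x85  N=1 Z=0
after  1: R0=0x85 R1=0xc7 R2=0xf7 R3=0xf9 R4=0x85  N=1 Z=0
after  2: R0=0x0e R1=0xc7 R2=0xf7 R3=0xf9 R4=0x85  N=0 Z=0
-- IRQ taken; context saved, return-PC = 3 --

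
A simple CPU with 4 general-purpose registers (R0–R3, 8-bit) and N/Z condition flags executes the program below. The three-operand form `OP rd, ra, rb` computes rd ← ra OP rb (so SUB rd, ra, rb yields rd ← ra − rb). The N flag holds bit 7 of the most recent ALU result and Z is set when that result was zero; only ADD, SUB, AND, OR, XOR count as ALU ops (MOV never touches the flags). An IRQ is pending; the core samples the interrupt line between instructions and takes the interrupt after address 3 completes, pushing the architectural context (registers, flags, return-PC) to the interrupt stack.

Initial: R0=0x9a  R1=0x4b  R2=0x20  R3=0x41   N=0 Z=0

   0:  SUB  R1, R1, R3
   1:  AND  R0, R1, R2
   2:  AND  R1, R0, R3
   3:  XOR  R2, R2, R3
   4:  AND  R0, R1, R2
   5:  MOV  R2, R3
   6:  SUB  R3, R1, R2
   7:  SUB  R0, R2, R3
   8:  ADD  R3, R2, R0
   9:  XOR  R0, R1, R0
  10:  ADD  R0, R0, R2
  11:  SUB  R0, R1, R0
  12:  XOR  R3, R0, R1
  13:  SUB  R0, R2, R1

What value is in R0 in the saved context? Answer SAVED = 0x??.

after  0: R0=0x9a R1=0x0a R2=0x20 R3=0x41  N=0 Z=0
after  1: R0=0x00 R1=0x0a R2=0x20 R3=0x41  N=0 Z=1
after  2: R0=0x00 R1=0x00 R2=0x20 R3=0x41  N=0 Z=1
after  3: R0=0x00 R1=0x00 R2=0x61 R3=0x41  N=0 Z=0
-- IRQ taken; context saved, return-PC = 4 --

SAVED = 0x00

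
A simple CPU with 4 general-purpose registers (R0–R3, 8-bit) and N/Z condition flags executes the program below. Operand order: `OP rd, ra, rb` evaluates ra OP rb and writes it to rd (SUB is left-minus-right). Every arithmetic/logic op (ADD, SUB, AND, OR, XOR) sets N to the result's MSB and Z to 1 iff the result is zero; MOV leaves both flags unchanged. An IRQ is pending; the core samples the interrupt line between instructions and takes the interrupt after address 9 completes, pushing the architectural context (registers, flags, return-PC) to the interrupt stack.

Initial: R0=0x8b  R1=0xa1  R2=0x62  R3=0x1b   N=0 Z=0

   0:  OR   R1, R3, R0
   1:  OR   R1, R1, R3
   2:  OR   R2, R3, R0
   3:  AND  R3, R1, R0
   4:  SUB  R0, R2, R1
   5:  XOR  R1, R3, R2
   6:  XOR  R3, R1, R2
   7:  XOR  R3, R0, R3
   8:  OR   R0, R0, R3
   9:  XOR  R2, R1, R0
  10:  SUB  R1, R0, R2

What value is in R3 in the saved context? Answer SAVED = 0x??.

SAVED = 0x8b

after  0: R0=0x8b R1=0x9b R2=0x62 R3=0x1b  N=1 Z=0
after  1: R0=0x8b R1=0x9b R2=0x62 R3=0x1b  N=1 Z=0
after  2: R0=0x8b R1=0x9b R2=0x9b R3=0x1b  N=1 Z=0
after  3: R0=0x8b R1=0x9b R2=0x9b R3=0x8b  N=1 Z=0
after  4: R0=0x00 R1=0x9b R2=0x9b R3=0x8b  N=0 Z=1
after  5: R0=0x00 R1=0x10 R2=0x9b R3=0x8b  N=0 Z=0
after  6: R0=0x00 R1=0x10 R2=0x9b R3=0x8b  N=1 Z=0
after  7: R0=0x00 R1=0x10 R2=0x9b R3=0x8b  N=1 Z=0
after  8: R0=0x8b R1=0x10 R2=0x9b R3=0x8b  N=1 Z=0
after  9: R0=0x8b R1=0x10 R2=0x9b R3=0x8b  N=1 Z=0
-- IRQ taken; context saved, return-PC = 10 --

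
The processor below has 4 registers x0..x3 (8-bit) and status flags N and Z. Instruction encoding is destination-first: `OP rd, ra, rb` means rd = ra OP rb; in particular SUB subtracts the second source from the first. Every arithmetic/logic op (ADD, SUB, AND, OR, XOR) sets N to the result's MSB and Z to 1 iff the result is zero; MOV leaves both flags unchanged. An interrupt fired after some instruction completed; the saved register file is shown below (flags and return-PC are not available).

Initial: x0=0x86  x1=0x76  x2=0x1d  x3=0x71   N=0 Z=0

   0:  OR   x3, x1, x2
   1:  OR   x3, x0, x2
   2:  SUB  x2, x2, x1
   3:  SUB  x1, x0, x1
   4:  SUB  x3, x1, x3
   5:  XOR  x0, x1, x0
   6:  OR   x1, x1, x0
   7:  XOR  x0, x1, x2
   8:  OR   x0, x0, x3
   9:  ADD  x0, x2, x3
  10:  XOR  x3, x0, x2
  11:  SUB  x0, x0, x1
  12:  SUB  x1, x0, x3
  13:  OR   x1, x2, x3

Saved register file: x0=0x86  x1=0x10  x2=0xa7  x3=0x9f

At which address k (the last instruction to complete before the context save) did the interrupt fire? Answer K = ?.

K = 3

after  0: x0=0x86 x1=0x76 x2=0x1d x3=0x7f  N=0 Z=0
after  1: x0=0x86 x1=0x76 x2=0x1d x3=0x9f  N=1 Z=0
after  2: x0=0x86 x1=0x76 x2=0xa7 x3=0x9f  N=1 Z=0
after  3: x0=0x86 x1=0x10 x2=0xa7 x3=0x9f  N=0 Z=0
-- IRQ taken; context saved, return-PC = 4 --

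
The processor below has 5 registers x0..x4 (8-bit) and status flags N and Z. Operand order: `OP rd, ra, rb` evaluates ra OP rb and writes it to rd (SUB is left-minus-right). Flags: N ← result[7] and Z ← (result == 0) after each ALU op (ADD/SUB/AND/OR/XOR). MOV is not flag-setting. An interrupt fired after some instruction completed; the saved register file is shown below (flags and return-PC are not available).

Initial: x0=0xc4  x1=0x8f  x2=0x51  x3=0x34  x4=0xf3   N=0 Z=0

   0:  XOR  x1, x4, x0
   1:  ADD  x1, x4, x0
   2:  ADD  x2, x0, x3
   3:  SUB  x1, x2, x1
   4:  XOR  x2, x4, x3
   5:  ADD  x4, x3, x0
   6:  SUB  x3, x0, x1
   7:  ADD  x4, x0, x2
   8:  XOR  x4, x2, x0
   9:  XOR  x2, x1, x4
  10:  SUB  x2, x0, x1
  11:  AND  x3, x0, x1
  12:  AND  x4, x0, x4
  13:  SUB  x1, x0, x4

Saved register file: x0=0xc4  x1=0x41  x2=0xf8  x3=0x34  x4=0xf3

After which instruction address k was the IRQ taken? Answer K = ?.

after  0: x0=0xc4 x1=0x37 x2=0x51 x3=0x34 x4=0xf3  N=0 Z=0
after  1: x0=0xc4 x1=0xb7 x2=0x51 x3=0x34 x4=0xf3  N=1 Z=0
after  2: x0=0xc4 x1=0xb7 x2=0xf8 x3=0x34 x4=0xf3  N=1 Z=0
after  3: x0=0xc4 x1=0x41 x2=0xf8 x3=0x34 x4=0xf3  N=0 Z=0
-- IRQ taken; context saved, return-PC = 4 --

K = 3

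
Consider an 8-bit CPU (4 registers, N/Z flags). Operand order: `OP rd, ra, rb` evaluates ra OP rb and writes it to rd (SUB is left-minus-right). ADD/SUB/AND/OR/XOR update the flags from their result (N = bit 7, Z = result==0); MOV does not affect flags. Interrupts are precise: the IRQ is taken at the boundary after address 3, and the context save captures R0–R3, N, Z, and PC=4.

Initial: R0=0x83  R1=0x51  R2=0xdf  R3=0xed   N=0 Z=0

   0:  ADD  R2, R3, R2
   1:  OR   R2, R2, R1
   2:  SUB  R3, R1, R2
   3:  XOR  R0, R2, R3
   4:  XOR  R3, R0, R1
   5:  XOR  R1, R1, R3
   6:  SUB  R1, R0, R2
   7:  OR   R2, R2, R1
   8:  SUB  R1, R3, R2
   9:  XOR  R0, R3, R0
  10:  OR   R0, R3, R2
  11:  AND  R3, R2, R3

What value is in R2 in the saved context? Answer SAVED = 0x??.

SAVED = 0xdd

after  0: R0=0x83 R1=0x51 R2=0xcc R3=0xed  N=1 Z=0
after  1: R0=0x83 R1=0x51 R2=0xdd R3=0xed  N=1 Z=0
after  2: R0=0x83 R1=0x51 R2=0xdd R3=0x74  N=0 Z=0
after  3: R0=0xa9 R1=0x51 R2=0xdd R3=0x74  N=1 Z=0
-- IRQ taken; context saved, return-PC = 4 --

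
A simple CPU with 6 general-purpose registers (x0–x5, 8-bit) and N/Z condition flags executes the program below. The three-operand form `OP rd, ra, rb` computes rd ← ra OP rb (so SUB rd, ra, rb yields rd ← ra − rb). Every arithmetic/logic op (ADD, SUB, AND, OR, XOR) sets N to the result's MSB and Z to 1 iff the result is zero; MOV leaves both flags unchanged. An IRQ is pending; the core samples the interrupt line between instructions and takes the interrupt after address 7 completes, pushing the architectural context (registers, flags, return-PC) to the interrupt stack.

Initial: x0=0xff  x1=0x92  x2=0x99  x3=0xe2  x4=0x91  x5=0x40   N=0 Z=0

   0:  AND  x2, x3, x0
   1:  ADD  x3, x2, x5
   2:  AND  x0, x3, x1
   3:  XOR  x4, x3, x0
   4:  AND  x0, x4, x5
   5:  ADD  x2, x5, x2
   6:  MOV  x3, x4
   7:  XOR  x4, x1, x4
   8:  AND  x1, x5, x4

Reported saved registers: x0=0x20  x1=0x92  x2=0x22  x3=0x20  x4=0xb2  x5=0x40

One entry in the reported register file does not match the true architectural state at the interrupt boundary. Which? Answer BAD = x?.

BAD = x0

after  0: x0=0xff x1=0x92 x2=0xe2 x3=0xe2 x4=0x91 x5=0x40  N=1 Z=0
after  1: x0=0xff x1=0x92 x2=0xe2 x3=0x22 x4=0x91 x5=0x40  N=0 Z=0
after  2: x0=0x02 x1=0x92 x2=0xe2 x3=0x22 x4=0x91 x5=0x40  N=0 Z=0
after  3: x0=0x02 x1=0x92 x2=0xe2 x3=0x22 x4=0x20 x5=0x40  N=0 Z=0
after  4: x0=0x00 x1=0x92 x2=0xe2 x3=0x22 x4=0x20 x5=0x40  N=0 Z=1
after  5: x0=0x00 x1=0x92 x2=0x22 x3=0x22 x4=0x20 x5=0x40  N=0 Z=0
after  6: x0=0x00 x1=0x92 x2=0x22 x3=0x20 x4=0x20 x5=0x40  N=0 Z=0
after  7: x0=0x00 x1=0x92 x2=0x22 x3=0x20 x4=0xb2 x5=0x40  N=1 Z=0
-- IRQ taken; context saved, return-PC = 8 --
mismatch: x0: reported 0x20 vs actual 0x00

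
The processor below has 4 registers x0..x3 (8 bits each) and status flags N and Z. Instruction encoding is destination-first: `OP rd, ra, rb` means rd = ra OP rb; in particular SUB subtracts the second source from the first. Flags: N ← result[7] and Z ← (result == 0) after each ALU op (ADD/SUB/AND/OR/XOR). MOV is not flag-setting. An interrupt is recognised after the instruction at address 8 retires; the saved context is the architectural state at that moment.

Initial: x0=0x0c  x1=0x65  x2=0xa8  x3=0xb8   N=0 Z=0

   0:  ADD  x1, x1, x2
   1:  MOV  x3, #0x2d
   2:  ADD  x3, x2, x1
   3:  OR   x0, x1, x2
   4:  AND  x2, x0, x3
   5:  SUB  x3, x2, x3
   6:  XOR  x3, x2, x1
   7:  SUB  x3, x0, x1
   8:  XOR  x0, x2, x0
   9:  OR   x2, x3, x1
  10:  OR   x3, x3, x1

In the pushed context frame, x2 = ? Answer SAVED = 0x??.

SAVED = 0xa5

after  0: x0=0x0c x1=0x0d x2=0xa8 x3=0xb8  N=0 Z=0
after  1: x0=0x0c x1=0x0d x2=0xa8 x3=0x2d  N=0 Z=0
after  2: x0=0x0c x1=0x0d x2=0xa8 x3=0xb5  N=1 Z=0
after  3: x0=0xad x1=0x0d x2=0xa8 x3=0xb5  N=1 Z=0
after  4: x0=0xad x1=0x0d x2=0xa5 x3=0xb5  N=1 Z=0
after  5: x0=0xad x1=0x0d x2=0xa5 x3=0xf0  N=1 Z=0
after  6: x0=0xad x1=0x0d x2=0xa5 x3=0xa8  N=1 Z=0
after  7: x0=0xad x1=0x0d x2=0xa5 x3=0xa0  N=1 Z=0
after  8: x0=0x08 x1=0x0d x2=0xa5 x3=0xa0  N=0 Z=0
-- IRQ taken; context saved, return-PC = 9 --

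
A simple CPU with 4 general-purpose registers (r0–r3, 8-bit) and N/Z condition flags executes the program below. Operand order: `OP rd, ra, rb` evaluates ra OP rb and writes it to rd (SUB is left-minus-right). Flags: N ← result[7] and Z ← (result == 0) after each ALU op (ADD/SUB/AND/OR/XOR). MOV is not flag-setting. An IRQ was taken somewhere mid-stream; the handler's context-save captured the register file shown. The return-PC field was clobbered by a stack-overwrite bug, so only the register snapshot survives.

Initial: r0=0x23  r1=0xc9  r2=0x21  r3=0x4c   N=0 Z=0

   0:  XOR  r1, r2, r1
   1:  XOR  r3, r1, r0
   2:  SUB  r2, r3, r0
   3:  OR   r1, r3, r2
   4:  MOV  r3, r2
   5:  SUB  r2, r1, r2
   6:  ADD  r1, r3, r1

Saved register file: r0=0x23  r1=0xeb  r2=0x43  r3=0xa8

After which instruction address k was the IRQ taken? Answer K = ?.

after  0: r0=0x23 r1=0xe8 r2=0x21 r3=0x4c  N=1 Z=0
after  1: r0=0x23 r1=0xe8 r2=0x21 r3=0xcb  N=1 Z=0
after  2: r0=0x23 r1=0xe8 r2=0xa8 r3=0xcb  N=1 Z=0
after  3: r0=0x23 r1=0xeb r2=0xa8 r3=0xcb  N=1 Z=0
after  4: r0=0x23 r1=0xeb r2=0xa8 r3=0xa8  N=1 Z=0
after  5: r0=0x23 r1=0xeb r2=0x43 r3=0xa8  N=0 Z=0
-- IRQ taken; context saved, return-PC = 6 --

K = 5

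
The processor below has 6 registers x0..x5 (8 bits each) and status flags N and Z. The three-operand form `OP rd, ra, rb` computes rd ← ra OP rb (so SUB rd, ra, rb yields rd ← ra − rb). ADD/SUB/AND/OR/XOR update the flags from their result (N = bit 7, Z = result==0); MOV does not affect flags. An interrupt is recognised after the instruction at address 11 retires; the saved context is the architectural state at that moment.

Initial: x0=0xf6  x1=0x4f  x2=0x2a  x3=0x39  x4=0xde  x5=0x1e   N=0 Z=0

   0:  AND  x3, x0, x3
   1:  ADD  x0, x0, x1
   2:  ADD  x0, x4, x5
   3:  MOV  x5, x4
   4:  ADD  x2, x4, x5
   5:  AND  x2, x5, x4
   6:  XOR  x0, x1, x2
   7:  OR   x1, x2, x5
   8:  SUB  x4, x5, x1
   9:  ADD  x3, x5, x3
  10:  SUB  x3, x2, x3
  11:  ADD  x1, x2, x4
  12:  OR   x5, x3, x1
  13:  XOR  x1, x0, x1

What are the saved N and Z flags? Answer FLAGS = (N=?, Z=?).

FLAGS = (N=1, Z=0)

after  0: x0=0xf6 x1=0x4f x2=0x2a x3=0x30 x4=0xde x5=0x1e  N=0 Z=0
after  1: x0=0x45 x1=0x4f x2=0x2a x3=0x30 x4=0xde x5=0x1e  N=0 Z=0
after  2: x0=0xfc x1=0x4f x2=0x2a x3=0x30 x4=0xde x5=0x1e  N=1 Z=0
after  3: x0=0xfc x1=0x4f x2=0x2a x3=0x30 x4=0xde x5=0xde  N=1 Z=0
after  4: x0=0xfc x1=0x4f x2=0xbc x3=0x30 x4=0xde x5=0xde  N=1 Z=0
after  5: x0=0xfc x1=0x4f x2=0xde x3=0x30 x4=0xde x5=0xde  N=1 Z=0
after  6: x0=0x91 x1=0x4f x2=0xde x3=0x30 x4=0xde x5=0xde  N=1 Z=0
after  7: x0=0x91 x1=0xde x2=0xde x3=0x30 x4=0xde x5=0xde  N=1 Z=0
after  8: x0=0x91 x1=0xde x2=0xde x3=0x30 x4=0x00 x5=0xde  N=0 Z=1
after  9: x0=0x91 x1=0xde x2=0xde x3=0x0e x4=0x00 x5=0xde  N=0 Z=0
after 10: x0=0x91 x1=0xde x2=0xde x3=0xd0 x4=0x00 x5=0xde  N=1 Z=0
after 11: x0=0x91 x1=0xde x2=0xde x3=0xd0 x4=0x00 x5=0xde  N=1 Z=0
-- IRQ taken; context saved, return-PC = 12 --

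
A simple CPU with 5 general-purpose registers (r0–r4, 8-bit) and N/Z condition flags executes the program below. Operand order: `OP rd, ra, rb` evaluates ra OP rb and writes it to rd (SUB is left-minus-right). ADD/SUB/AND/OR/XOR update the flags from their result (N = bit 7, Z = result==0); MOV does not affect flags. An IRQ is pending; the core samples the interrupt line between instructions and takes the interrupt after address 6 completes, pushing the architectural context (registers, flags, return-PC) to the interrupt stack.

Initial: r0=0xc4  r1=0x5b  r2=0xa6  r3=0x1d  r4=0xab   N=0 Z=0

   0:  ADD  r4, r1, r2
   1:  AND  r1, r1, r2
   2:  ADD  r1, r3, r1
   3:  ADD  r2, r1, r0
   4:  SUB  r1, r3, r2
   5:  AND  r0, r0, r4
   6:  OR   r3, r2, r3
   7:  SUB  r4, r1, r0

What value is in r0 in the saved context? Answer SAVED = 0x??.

after  0: r0=0xc4 r1=0x5b r2=0xa6 r3=0x1d r4=0x01  N=0 Z=0
after  1: r0=0xc4 r1=0x02 r2=0xa6 r3=0x1d r4=0x01  N=0 Z=0
after  2: r0=0xc4 r1=0x1f r2=0xa6 r3=0x1d r4=0x01  N=0 Z=0
after  3: r0=0xc4 r1=0x1f r2=0xe3 r3=0x1d r4=0x01  N=1 Z=0
after  4: r0=0xc4 r1=0x3a r2=0xe3 r3=0x1d r4=0x01  N=0 Z=0
after  5: r0=0x00 r1=0x3a r2=0xe3 r3=0x1d r4=0x01  N=0 Z=1
after  6: r0=0x00 r1=0x3a r2=0xe3 r3=0xff r4=0x01  N=1 Z=0
-- IRQ taken; context saved, return-PC = 7 --

SAVED = 0x00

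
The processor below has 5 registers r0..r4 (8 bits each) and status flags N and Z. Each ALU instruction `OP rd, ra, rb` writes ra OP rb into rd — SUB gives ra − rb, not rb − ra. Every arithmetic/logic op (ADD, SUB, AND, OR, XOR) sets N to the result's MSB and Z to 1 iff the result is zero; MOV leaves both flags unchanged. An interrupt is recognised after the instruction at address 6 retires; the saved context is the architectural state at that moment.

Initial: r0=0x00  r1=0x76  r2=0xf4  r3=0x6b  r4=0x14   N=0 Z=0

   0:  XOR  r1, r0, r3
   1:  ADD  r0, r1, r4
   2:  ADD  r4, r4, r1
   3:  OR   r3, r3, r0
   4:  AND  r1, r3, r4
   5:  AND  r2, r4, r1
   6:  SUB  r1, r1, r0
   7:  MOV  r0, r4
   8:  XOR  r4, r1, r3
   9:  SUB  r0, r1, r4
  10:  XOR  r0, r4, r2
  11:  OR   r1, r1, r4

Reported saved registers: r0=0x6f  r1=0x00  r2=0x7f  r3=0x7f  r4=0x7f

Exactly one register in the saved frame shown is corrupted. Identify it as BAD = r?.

BAD = r0

after  0: r0=0x00 r1=0x6b r2=0xf4 r3=0x6b r4=0x14  N=0 Z=0
after  1: r0=0x7f r1=0x6b r2=0xf4 r3=0x6b r4=0x14  N=0 Z=0
after  2: r0=0x7f r1=0x6b r2=0xf4 r3=0x6b r4=0x7f  N=0 Z=0
after  3: r0=0x7f r1=0x6b r2=0xf4 r3=0x7f r4=0x7f  N=0 Z=0
after  4: r0=0x7f r1=0x7f r2=0xf4 r3=0x7f r4=0x7f  N=0 Z=0
after  5: r0=0x7f r1=0x7f r2=0x7f r3=0x7f r4=0x7f  N=0 Z=0
after  6: r0=0x7f r1=0x00 r2=0x7f r3=0x7f r4=0x7f  N=0 Z=1
-- IRQ taken; context saved, return-PC = 7 --
mismatch: r0: reported 0x6f vs actual 0x7f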